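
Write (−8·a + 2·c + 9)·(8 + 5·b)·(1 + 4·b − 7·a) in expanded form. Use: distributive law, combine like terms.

(−8·a + 2·c + 9)·(8 + 5·b)·(1 + 4·b − 7·a)
= (−64·a − 40·a·b + 16·c + 10·b·c + 72 + 45·b)·(1 + 4·b − 7·a)    [distributive law]
= −64·a − 256·a·b + 448·a² − 40·a·b − 160·a·b² + 280·a²·b + 16·c + 64·b·c − 112·a·c + 10·b·c + 40·b²·c − 70·a·b·c + 72 + 288·b − 504·a + 45·b + 180·b² − 315·a·b    [distributive law]
= −568·a − 611·a·b + 448·a² − 160·a·b² + 280·a²·b + 16·c + 74·b·c − 112·a·c + 40·b²·c − 70·a·b·c + 72 + 333·b + 180·b²    [combine like terms]

−568·a − 611·a·b + 448·a² − 160·a·b² + 280·a²·b + 16·c + 74·b·c − 112·a·c + 40·b²·c − 70·a·b·c + 72 + 333·b + 180·b²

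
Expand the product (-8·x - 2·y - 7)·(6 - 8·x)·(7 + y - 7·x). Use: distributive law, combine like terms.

350·x + 204·x·y + 392·x^2 - 48·x^2·y - 448·x^3 - 126·y - 12·y^2 + 16·x·y^2 - 294

(-8·x - 2·y - 7)·(6 - 8·x)·(7 + y - 7·x)
= (-48·x + 64·x^2 - 12·y + 16·x·y - 42 + 56·x)·(7 + y - 7·x)    [distributive law]
= (8·x + 64·x^2 - 12·y + 16·x·y - 42)·(7 + y - 7·x)    [combine like terms]
= 56·x + 8·x·y - 56·x^2 + 448·x^2 + 64·x^2·y - 448·x^3 - 84·y - 12·y^2 + 84·x·y + 112·x·y + 16·x·y^2 - 112·x^2·y - 294 - 42·y + 294·x    [distributive law]
= 350·x + 204·x·y + 392·x^2 - 48·x^2·y - 448·x^3 - 126·y - 12·y^2 + 16·x·y^2 - 294    [combine like terms]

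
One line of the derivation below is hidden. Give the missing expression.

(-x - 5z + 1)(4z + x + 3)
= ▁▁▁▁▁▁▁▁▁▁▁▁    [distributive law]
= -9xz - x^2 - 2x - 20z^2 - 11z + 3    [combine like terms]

After distributive law, the bracketed line is:

-4xz - x^2 - 3x - 20z^2 - 5xz - 15z + 4z + x + 3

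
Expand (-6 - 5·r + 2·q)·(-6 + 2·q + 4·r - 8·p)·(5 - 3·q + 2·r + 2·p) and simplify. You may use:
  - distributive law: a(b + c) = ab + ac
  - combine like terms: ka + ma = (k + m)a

180 - 228·q + 102·r + 312·p + 92·q^2 - 76·q·r - 272·p·q - 88·r^2 + 308·p·r + 96·p^2 + 14·q^2·r + 56·q·r^2 - 156·p·q·r - 40·r^3 + 40·p·r^2 + 80·p^2·r - 12·q^3 + 56·p·q^2 - 32·p^2·q

(-6 - 5·r + 2·q)·(-6 + 2·q + 4·r - 8·p)·(5 - 3·q + 2·r + 2·p)
= (36 - 12·q - 24·r + 48·p + 30·r - 10·q·r - 20·r^2 + 40·p·r - 12·q + 4·q^2 + 8·q·r - 16·p·q)·(5 - 3·q + 2·r + 2·p)    [distributive law]
= (36 - 24·q + 6·r + 48·p - 2·q·r - 20·r^2 + 40·p·r + 4·q^2 - 16·p·q)·(5 - 3·q + 2·r + 2·p)    [combine like terms]
= 180 - 108·q + 72·r + 72·p - 120·q + 72·q^2 - 48·q·r - 48·p·q + 30·r - 18·q·r + 12·r^2 + 12·p·r + 240·p - 144·p·q + 96·p·r + 96·p^2 - 10·q·r + 6·q^2·r - 4·q·r^2 - 4·p·q·r - 100·r^2 + 60·q·r^2 - 40·r^3 - 40·p·r^2 + 200·p·r - 120·p·q·r + 80·p·r^2 + 80·p^2·r + 20·q^2 - 12·q^3 + 8·q^2·r + 8·p·q^2 - 80·p·q + 48·p·q^2 - 32·p·q·r - 32·p^2·q    [distributive law]
= 180 - 228·q + 102·r + 312·p + 92·q^2 - 76·q·r - 272·p·q - 88·r^2 + 308·p·r + 96·p^2 + 14·q^2·r + 56·q·r^2 - 156·p·q·r - 40·r^3 + 40·p·r^2 + 80·p^2·r - 12·q^3 + 56·p·q^2 - 32·p^2·q    [combine like terms]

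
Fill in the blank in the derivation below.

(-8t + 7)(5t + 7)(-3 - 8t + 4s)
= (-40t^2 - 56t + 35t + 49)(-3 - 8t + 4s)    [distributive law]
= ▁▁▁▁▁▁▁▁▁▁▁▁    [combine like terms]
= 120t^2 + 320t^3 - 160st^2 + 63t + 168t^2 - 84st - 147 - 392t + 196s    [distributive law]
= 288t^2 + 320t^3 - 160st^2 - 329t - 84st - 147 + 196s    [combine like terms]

Applying combine like terms to the line above:

(-40t^2 - 21t + 49)(-3 - 8t + 4s)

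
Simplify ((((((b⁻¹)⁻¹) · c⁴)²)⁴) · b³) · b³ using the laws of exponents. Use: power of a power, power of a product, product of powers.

b¹⁴·c³²

((((((b⁻¹)⁻¹) · c⁴)²)⁴) · b³) · b³
= (((((b⁻¹)⁻¹) · c⁴)⁸) · b³) · b³    [power of a power]
= (((((b⁻¹)⁻¹)⁸) · ((c⁴)⁸)) · b³) · b³    [power of a product]
= ((((b⁻¹)⁻⁸) · ((c⁴)⁸)) · b³) · b³    [power of a power]
= (((b⁸) · ((c⁴)⁸)) · b³) · b³    [power of a power]
= ((b⁸ · c³²) · b³) · b³    [power of a power]
= b¹⁴·c³²    [product of powers]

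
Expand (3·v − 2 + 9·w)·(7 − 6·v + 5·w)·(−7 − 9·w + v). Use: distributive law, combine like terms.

(3·v − 2 + 9·w)·(7 − 6·v + 5·w)·(−7 − 9·w + v)
= (21·v − 18·v² + 15·v·w − 14 + 12·v − 10·w + 63·w − 54·v·w + 45·w²)·(−7 − 9·w + v)    [distributive law]
= (33·v − 18·v² − 39·v·w − 14 + 53·w + 45·w²)·(−7 − 9·w + v)    [combine like terms]
= −231·v − 297·v·w + 33·v² + 126·v² + 162·v²·w − 18·v³ + 273·v·w + 351·v·w² − 39·v²·w + 98 + 126·w − 14·v − 371·w − 477·w² + 53·v·w − 315·w² − 405·w³ + 45·v·w²    [distributive law]
= −245·v + 29·v·w + 159·v² + 123·v²·w − 18·v³ + 396·v·w² + 98 − 245·w − 792·w² − 405·w³    [combine like terms]

−245·v + 29·v·w + 159·v² + 123·v²·w − 18·v³ + 396·v·w² + 98 − 245·w − 792·w² − 405·w³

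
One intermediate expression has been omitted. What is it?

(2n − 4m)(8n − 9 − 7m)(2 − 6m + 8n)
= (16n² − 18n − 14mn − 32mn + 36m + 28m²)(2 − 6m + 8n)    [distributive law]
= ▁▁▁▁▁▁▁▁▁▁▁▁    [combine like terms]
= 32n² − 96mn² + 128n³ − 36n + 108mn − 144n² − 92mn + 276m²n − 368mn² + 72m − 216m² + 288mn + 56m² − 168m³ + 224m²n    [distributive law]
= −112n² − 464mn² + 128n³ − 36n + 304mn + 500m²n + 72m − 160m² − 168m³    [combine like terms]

By combine like terms:

(16n² − 18n − 46mn + 36m + 28m²)(2 − 6m + 8n)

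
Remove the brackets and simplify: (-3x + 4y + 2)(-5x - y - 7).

15x^2 - 17xy + 11x - 4y^2 - 30y - 14

(-3x + 4y + 2)(-5x - y - 7)
= 15x^2 + 3xy + 21x - 20xy - 4y^2 - 28y - 10x - 2y - 14    [distributive law]
= 15x^2 - 17xy + 11x - 4y^2 - 30y - 14    [combine like terms]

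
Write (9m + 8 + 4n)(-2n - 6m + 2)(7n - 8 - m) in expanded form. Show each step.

(9m + 8 + 4n)(-2n - 6m + 2)(7n - 8 - m)
= (-18mn - 54m^2 + 18m - 16n - 48m + 16 - 8n^2 - 24mn + 8n)(7n - 8 - m)    [distributive law]
= (-42mn - 54m^2 - 30m - 8n + 16 - 8n^2)(7n - 8 - m)    [combine like terms]
= -294mn^2 + 336mn + 42m^2n - 378m^2n + 432m^2 + 54m^3 - 210mn + 240m + 30m^2 - 56n^2 + 64n + 8mn + 112n - 128 - 16m - 56n^3 + 64n^2 + 8mn^2    [distributive law]
= -286mn^2 + 134mn - 336m^2n + 462m^2 + 54m^3 + 224m + 8n^2 + 176n - 128 - 56n^3    [combine like terms]

-286mn^2 + 134mn - 336m^2n + 462m^2 + 54m^3 + 224m + 8n^2 + 176n - 128 - 56n^3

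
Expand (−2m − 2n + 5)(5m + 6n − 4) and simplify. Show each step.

−10m^2 − 22mn + 33m − 12n^2 + 38n − 20

(−2m − 2n + 5)(5m + 6n − 4)
= −10m^2 − 12mn + 8m − 10mn − 12n^2 + 8n + 25m + 30n − 20    [distributive law]
= −10m^2 − 22mn + 33m − 12n^2 + 38n − 20    [combine like terms]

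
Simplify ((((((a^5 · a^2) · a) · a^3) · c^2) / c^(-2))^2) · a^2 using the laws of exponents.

((((((a^5 · a^2) · a) · a^3) · c^2) / c^(-2))^2) · a^2
= ((((((a^5 · a^2) · a) · a^3) · c^2)^2) / ((c^(-2))^2)) · a^2    [power of a quotient]
= ((((((a^5 · a^2) · a) · a^3)^2) · ((c^2)^2)) / ((c^(-2))^2)) · a^2    [power of a product]
= ((((((a^5 · a^2) · a)^2) · ((a^3)^2)) · ((c^2)^2)) / ((c^(-2))^2)) · a^2    [power of a product]
= ((((((a^5 · a^2)^2) · (a^2)) · ((a^3)^2)) · ((c^2)^2)) / ((c^(-2))^2)) · a^2    [power of a product]
= (((((((a^5)^2) · ((a^2)^2)) · (a^2)) · ((a^3)^2)) · ((c^2)^2)) / ((c^(-2))^2)) · a^2    [power of a product]
= (((((a^10 · ((a^2)^2)) · (a^2)) · ((a^3)^2)) · ((c^2)^2)) / ((c^(-2))^2)) · a^2    [power of a power]
= (((((a^10 · a^4) · (a^2)) · ((a^3)^2)) · ((c^2)^2)) / ((c^(-2))^2)) · a^2    [power of a power]
= ((((a^14 · (a^2)) · ((a^3)^2)) · ((c^2)^2)) / ((c^(-2))^2)) · a^2    [product of powers]
= (((a^16 · ((a^3)^2)) · ((c^2)^2)) / ((c^(-2))^2)) · a^2    [product of powers]
= (((a^16 · a^6) · ((c^2)^2)) / ((c^(-2))^2)) · a^2    [power of a power]
= ((a^22 · ((c^2)^2)) / ((c^(-2))^2)) · a^2    [product of powers]
= ((a^22 · c^4) / ((c^(-2))^2)) · a^2    [power of a power]
= ((a^22 · c^4) / c^(-4)) · a^2    [power of a power]
= a^24·c^8    [quotient of powers; product of powers]

a^24·c^8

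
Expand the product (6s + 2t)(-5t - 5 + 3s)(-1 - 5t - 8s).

(6s + 2t)(-5t - 5 + 3s)(-1 - 5t - 8s)
= (-30st - 30s + 18s^2 - 10t^2 - 10t + 6st)(-1 - 5t - 8s)    [distributive law]
= (-24st - 30s + 18s^2 - 10t^2 - 10t)(-1 - 5t - 8s)    [combine like terms]
= 24st + 120st^2 + 192s^2t + 30s + 150st + 240s^2 - 18s^2 - 90s^2t - 144s^3 + 10t^2 + 50t^3 + 80st^2 + 10t + 50t^2 + 80st    [distributive law]
= 254st + 200st^2 + 102s^2t + 30s + 222s^2 - 144s^3 + 60t^2 + 50t^3 + 10t    [combine like terms]

254st + 200st^2 + 102s^2t + 30s + 222s^2 - 144s^3 + 60t^2 + 50t^3 + 10t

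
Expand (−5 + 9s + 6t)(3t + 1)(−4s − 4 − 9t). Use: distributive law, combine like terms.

(−5 + 9s + 6t)(3t + 1)(−4s − 4 − 9t)
= (−15t − 5 + 27st + 9s + 18t^2 + 6t)(−4s − 4 − 9t)    [distributive law]
= (−9t − 5 + 27st + 9s + 18t^2)(−4s − 4 − 9t)    [combine like terms]
= 36st + 36t + 81t^2 + 20s + 20 + 45t − 108s^2t − 108st − 243st^2 − 36s^2 − 36s − 81st − 72st^2 − 72t^2 − 162t^3    [distributive law]
= −153st + 81t + 9t^2 − 16s + 20 − 108s^2t − 315st^2 − 36s^2 − 162t^3    [combine like terms]

−153st + 81t + 9t^2 − 16s + 20 − 108s^2t − 315st^2 − 36s^2 − 162t^3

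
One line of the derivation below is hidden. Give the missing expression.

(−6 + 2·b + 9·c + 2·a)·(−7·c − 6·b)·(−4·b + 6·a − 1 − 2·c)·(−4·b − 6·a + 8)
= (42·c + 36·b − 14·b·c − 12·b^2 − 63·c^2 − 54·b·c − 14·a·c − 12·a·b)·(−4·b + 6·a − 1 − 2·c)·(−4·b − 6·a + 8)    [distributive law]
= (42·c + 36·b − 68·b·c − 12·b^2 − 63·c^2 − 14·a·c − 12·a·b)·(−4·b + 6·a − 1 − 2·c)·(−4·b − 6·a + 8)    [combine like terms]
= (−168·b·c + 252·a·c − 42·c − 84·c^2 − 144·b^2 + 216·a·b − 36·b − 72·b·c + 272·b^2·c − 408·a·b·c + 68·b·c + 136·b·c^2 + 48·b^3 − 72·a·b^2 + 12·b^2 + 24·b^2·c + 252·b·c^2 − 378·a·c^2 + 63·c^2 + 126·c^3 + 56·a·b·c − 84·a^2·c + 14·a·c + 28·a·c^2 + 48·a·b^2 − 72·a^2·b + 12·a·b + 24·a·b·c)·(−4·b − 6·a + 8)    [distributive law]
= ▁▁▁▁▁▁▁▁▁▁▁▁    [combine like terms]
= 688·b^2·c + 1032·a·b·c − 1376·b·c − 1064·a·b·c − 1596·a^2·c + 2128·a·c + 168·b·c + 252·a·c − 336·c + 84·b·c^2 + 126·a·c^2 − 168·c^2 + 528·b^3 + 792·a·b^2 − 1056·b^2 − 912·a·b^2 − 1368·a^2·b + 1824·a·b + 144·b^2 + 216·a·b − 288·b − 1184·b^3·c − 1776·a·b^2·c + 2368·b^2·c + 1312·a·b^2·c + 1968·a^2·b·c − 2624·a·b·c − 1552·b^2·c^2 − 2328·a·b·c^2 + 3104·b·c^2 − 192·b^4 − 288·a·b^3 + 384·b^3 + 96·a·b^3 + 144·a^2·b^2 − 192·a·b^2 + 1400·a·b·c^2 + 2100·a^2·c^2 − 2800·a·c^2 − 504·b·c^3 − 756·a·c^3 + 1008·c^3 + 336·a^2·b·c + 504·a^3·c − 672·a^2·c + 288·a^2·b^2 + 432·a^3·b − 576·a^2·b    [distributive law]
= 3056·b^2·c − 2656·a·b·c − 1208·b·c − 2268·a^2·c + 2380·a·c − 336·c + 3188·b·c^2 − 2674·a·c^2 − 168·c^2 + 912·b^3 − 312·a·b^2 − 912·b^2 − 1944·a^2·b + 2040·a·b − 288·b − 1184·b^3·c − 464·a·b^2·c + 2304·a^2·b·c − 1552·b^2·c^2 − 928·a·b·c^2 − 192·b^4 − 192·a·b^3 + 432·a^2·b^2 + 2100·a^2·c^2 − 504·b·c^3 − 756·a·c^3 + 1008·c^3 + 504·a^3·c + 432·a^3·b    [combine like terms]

Applying combine like terms to the line above:

(−172·b·c + 266·a·c − 42·c − 21·c^2 − 132·b^2 + 228·a·b − 36·b + 296·b^2·c − 328·a·b·c + 388·b·c^2 + 48·b^3 − 24·a·b^2 − 350·a·c^2 + 126·c^3 − 84·a^2·c − 72·a^2·b)·(−4·b − 6·a + 8)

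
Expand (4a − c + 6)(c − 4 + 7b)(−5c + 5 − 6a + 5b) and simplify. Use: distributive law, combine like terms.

−14ac² + 40ac − 24a²c − 78abc + 64a + 96a² − 192ab − 168a²b + 140ab² + 5c³ − 55c² + 30bc² + 170c − 195bc − 35b²c − 120 + 90b + 210b²

(4a − c + 6)(c − 4 + 7b)(−5c + 5 − 6a + 5b)
= (4ac − 16a + 28ab − c² + 4c − 7bc + 6c − 24 + 42b)(−5c + 5 − 6a + 5b)    [distributive law]
= (4ac − 16a + 28ab − c² + 10c − 7bc − 24 + 42b)(−5c + 5 − 6a + 5b)    [combine like terms]
= −20ac² + 20ac − 24a²c + 20abc + 80ac − 80a + 96a² − 80ab − 140abc + 140ab − 168a²b + 140ab² + 5c³ − 5c² + 6ac² − 5bc² − 50c² + 50c − 60ac + 50bc + 35bc² − 35bc + 42abc − 35b²c + 120c − 120 + 144a − 120b − 210bc + 210b − 252ab + 210b²    [distributive law]
= −14ac² + 40ac − 24a²c − 78abc + 64a + 96a² − 192ab − 168a²b + 140ab² + 5c³ − 55c² + 30bc² + 170c − 195bc − 35b²c − 120 + 90b + 210b²    [combine like terms]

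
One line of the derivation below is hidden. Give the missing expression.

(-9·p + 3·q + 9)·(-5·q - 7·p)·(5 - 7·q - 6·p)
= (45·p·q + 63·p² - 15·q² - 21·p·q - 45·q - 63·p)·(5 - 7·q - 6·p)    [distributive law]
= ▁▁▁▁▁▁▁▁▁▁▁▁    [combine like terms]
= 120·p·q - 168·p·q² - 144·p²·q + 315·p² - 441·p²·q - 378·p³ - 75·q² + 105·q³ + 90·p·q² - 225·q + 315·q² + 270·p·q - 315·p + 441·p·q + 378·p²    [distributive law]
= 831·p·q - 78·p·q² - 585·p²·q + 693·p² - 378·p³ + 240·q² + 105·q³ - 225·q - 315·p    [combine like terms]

Applying combine like terms to the line above:

(24·p·q + 63·p² - 15·q² - 45·q - 63·p)·(5 - 7·q - 6·p)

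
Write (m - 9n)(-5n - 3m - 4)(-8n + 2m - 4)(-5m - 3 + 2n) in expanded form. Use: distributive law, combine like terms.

566m²n² + 2630mn² + 1628mn³ - 352m³n - 276m²n + 704mn + 30m⁴ - 2m³ - 92m² - 48m + 144n³ - 720n⁴ + 1116n² + 432n

(m - 9n)(-5n - 3m - 4)(-8n + 2m - 4)(-5m - 3 + 2n)
= (-5mn - 3m² - 4m + 45n² + 27mn + 36n)(-8n + 2m - 4)(-5m - 3 + 2n)    [distributive law]
= (22mn - 3m² - 4m + 45n² + 36n)(-8n + 2m - 4)(-5m - 3 + 2n)    [combine like terms]
= (-176mn² + 44m²n - 88mn + 24m²n - 6m³ + 12m² + 32mn - 8m² + 16m - 360n³ + 90mn² - 180n² - 288n² + 72mn - 144n)(-5m - 3 + 2n)    [distributive law]
= (-86mn² + 68m²n + 16mn - 6m³ + 4m² + 16m - 360n³ - 468n² - 144n)(-5m - 3 + 2n)    [combine like terms]
= 430m²n² + 258mn² - 172mn³ - 340m³n - 204m²n + 136m²n² - 80m²n - 48mn + 32mn² + 30m⁴ + 18m³ - 12m³n - 20m³ - 12m² + 8m²n - 80m² - 48m + 32mn + 1800mn³ + 1080n³ - 720n⁴ + 2340mn² + 1404n² - 936n³ + 720mn + 432n - 288n²    [distributive law]
= 566m²n² + 2630mn² + 1628mn³ - 352m³n - 276m²n + 704mn + 30m⁴ - 2m³ - 92m² - 48m + 144n³ - 720n⁴ + 1116n² + 432n    [combine like terms]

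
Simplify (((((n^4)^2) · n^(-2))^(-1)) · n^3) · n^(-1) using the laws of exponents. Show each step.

(((((n^4)^2) · n^(-2))^(-1)) · n^3) · n^(-1)
= (((((n^4)^2)^(-1)) · ((n^(-2))^(-1))) · n^3) · n^(-1)    [power of a product]
= ((((n^4)^(-2)) · ((n^(-2))^(-1))) · n^3) · n^(-1)    [power of a power]
= ((n^(-8) · ((n^(-2))^(-1))) · n^3) · n^(-1)    [power of a power]
= ((n^(-8) · n^2) · n^3) · n^(-1)    [power of a power]
= (n^(-6) · n^3) · n^(-1)    [product of powers]
= n^(-3) · n^(-1)    [product of powers]
= n^(-4)    [product of powers]

n^(-4)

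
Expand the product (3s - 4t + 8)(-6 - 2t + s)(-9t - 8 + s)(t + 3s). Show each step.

(3s - 4t + 8)(-6 - 2t + s)(-9t - 8 + s)(t + 3s)
= (-18s - 6st + 3s^2 + 24t + 8t^2 - 4st - 48 - 16t + 8s)(-9t - 8 + s)(t + 3s)    [distributive law]
= (-10s - 10st + 3s^2 + 8t + 8t^2 - 48)(-9t - 8 + s)(t + 3s)    [combine like terms]
= (90st + 80s - 10s^2 + 90st^2 + 80st - 10s^2t - 27s^2t - 24s^2 + 3s^3 - 72t^2 - 64t + 8st - 72t^3 - 64t^2 + 8st^2 + 432t + 384 - 48s)(t + 3s)    [distributive law]
= (178st + 32s - 34s^2 + 98st^2 - 37s^2t + 3s^3 - 136t^2 + 368t - 72t^3 + 384)(t + 3s)    [combine like terms]
= 178st^2 + 534s^2t + 32st + 96s^2 - 34s^2t - 102s^3 + 98st^3 + 294s^2t^2 - 37s^2t^2 - 111s^3t + 3s^3t + 9s^4 - 136t^3 - 408st^2 + 368t^2 + 1104st - 72t^4 - 216st^3 + 384t + 1152s    [distributive law]
= -230st^2 + 500s^2t + 1136st + 96s^2 - 102s^3 - 118st^3 + 257s^2t^2 - 108s^3t + 9s^4 - 136t^3 + 368t^2 - 72t^4 + 384t + 1152s    [combine like terms]

-230st^2 + 500s^2t + 1136st + 96s^2 - 102s^3 - 118st^3 + 257s^2t^2 - 108s^3t + 9s^4 - 136t^3 + 368t^2 - 72t^4 + 384t + 1152s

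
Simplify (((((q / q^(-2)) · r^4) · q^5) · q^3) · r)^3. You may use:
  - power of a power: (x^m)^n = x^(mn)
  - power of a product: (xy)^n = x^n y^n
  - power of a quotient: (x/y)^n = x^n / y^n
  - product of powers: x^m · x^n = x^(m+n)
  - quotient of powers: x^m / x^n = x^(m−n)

q^33r^15

(((((q / q^(-2)) · r^4) · q^5) · q^3) · r)^3
= (((((q / q^(-2)) · r^4) · q^5) · q^3)^3) · (r^3)    [power of a product]
= (((((q / q^(-2)) · r^4) · q^5)^3) · ((q^3)^3)) · (r^3)    [power of a product]
= (((((q / q^(-2)) · r^4)^3) · ((q^5)^3)) · ((q^3)^3)) · (r^3)    [power of a product]
= (((((q / q^(-2))^3) · ((r^4)^3)) · ((q^5)^3)) · ((q^3)^3)) · (r^3)    [power of a product]
= (((((q^3) / ((q^(-2))^3)) · ((r^4)^3)) · ((q^5)^3)) · ((q^3)^3)) · (r^3)    [power of a quotient]
= ((((q^3 / q^(-6)) · ((r^4)^3)) · ((q^5)^3)) · ((q^3)^3)) · (r^3)    [power of a power]
= (((q^9 · ((r^4)^3)) · ((q^5)^3)) · ((q^3)^3)) · (r^3)    [quotient of powers]
= (((q^9 · r^12) · ((q^5)^3)) · ((q^3)^3)) · (r^3)    [power of a power]
= (((q^9 · r^12) · q^15) · ((q^3)^3)) · (r^3)    [power of a power]
= (((q^9 · r^12) · q^15) · q^9) · (r^3)    [power of a power]
= q^33r^15    [product of powers]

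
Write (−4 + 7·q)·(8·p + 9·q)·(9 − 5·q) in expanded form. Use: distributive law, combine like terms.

(−4 + 7·q)·(8·p + 9·q)·(9 − 5·q)
= (−32·p − 36·q + 56·p·q + 63·q^2)·(9 − 5·q)    [distributive law]
= −288·p + 160·p·q − 324·q + 180·q^2 + 504·p·q − 280·p·q^2 + 567·q^2 − 315·q^3    [distributive law]
= −288·p + 664·p·q − 324·q + 747·q^2 − 280·p·q^2 − 315·q^3    [combine like terms]

−288·p + 664·p·q − 324·q + 747·q^2 − 280·p·q^2 − 315·q^3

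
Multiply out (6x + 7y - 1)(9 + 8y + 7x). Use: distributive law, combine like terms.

47x + 97xy + 42x^2 + 55y + 56y^2 - 9

(6x + 7y - 1)(9 + 8y + 7x)
= 54x + 48xy + 42x^2 + 63y + 56y^2 + 49xy - 9 - 8y - 7x    [distributive law]
= 47x + 97xy + 42x^2 + 55y + 56y^2 - 9    [combine like terms]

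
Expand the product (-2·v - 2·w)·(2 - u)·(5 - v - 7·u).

-20·v + 4·v^2 + 38·u·v - 2·u·v^2 - 14·u^2·v - 20·w + 4·v·w + 38·u·w - 2·u·v·w - 14·u^2·w

(-2·v - 2·w)·(2 - u)·(5 - v - 7·u)
= (-4·v + 2·u·v - 4·w + 2·u·w)·(5 - v - 7·u)    [distributive law]
= -20·v + 4·v^2 + 28·u·v + 10·u·v - 2·u·v^2 - 14·u^2·v - 20·w + 4·v·w + 28·u·w + 10·u·w - 2·u·v·w - 14·u^2·w    [distributive law]
= -20·v + 4·v^2 + 38·u·v - 2·u·v^2 - 14·u^2·v - 20·w + 4·v·w + 38·u·w - 2·u·v·w - 14·u^2·w    [combine like terms]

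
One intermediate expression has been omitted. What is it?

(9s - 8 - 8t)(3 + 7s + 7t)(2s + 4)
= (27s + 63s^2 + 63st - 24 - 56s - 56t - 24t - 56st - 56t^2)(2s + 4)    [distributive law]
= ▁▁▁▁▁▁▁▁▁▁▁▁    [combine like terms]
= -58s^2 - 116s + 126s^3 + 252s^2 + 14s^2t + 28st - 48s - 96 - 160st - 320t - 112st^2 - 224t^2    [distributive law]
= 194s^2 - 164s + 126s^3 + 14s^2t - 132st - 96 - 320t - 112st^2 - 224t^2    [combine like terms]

By combine like terms:

(-29s + 63s^2 + 7st - 24 - 80t - 56t^2)(2s + 4)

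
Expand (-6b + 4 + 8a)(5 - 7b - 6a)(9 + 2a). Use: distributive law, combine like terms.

-522b - 296ab + 378b^2 + 84ab^2 - 40a^2b + 180 + 184a - 400a^2 - 96a^3

(-6b + 4 + 8a)(5 - 7b - 6a)(9 + 2a)
= (-30b + 42b^2 + 36ab + 20 - 28b - 24a + 40a - 56ab - 48a^2)(9 + 2a)    [distributive law]
= (-58b + 42b^2 - 20ab + 20 + 16a - 48a^2)(9 + 2a)    [combine like terms]
= -522b - 116ab + 378b^2 + 84ab^2 - 180ab - 40a^2b + 180 + 40a + 144a + 32a^2 - 432a^2 - 96a^3    [distributive law]
= -522b - 296ab + 378b^2 + 84ab^2 - 40a^2b + 180 + 184a - 400a^2 - 96a^3    [combine like terms]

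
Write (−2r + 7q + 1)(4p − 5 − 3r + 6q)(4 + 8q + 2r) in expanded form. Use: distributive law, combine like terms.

−24pr − 8pqr − 16pr^2 + 18r − 134qr + 38r^2 − 18qr^2 + 12r^3 − 180q^2r + 144pq + 224pq^2 − 156q − 64q^2 + 336q^3 + 16p − 20

(−2r + 7q + 1)(4p − 5 − 3r + 6q)(4 + 8q + 2r)
= (−8pr + 10r + 6r^2 − 12qr + 28pq − 35q − 21qr + 42q^2 + 4p − 5 − 3r + 6q)(4 + 8q + 2r)    [distributive law]
= (−8pr + 7r + 6r^2 − 33qr + 28pq − 29q + 42q^2 + 4p − 5)(4 + 8q + 2r)    [combine like terms]
= −32pr − 64pqr − 16pr^2 + 28r + 56qr + 14r^2 + 24r^2 + 48qr^2 + 12r^3 − 132qr − 264q^2r − 66qr^2 + 112pq + 224pq^2 + 56pqr − 116q − 232q^2 − 58qr + 168q^2 + 336q^3 + 84q^2r + 16p + 32pq + 8pr − 20 − 40q − 10r    [distributive law]
= −24pr − 8pqr − 16pr^2 + 18r − 134qr + 38r^2 − 18qr^2 + 12r^3 − 180q^2r + 144pq + 224pq^2 − 156q − 64q^2 + 336q^3 + 16p − 20    [combine like terms]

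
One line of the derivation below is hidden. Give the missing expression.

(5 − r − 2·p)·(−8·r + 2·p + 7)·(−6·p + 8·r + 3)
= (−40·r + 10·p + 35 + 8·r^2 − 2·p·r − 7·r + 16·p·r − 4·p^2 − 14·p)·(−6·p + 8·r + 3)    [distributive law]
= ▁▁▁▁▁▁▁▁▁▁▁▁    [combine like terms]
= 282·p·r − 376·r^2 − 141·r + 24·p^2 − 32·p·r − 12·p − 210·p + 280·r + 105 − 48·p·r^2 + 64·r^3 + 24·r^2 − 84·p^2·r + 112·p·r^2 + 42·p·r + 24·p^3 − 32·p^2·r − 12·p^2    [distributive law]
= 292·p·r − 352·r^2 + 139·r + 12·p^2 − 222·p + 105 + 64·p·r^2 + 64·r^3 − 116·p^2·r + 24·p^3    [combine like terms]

Applying combine like terms to the line above:

(−47·r − 4·p + 35 + 8·r^2 + 14·p·r − 4·p^2)·(−6·p + 8·r + 3)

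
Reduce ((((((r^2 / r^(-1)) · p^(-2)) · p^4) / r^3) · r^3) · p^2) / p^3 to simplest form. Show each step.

((((((r^2 / r^(-1)) · p^(-2)) · p^4) / r^3) · r^3) · p^2) / p^3
= (((((r^3 · p^(-2)) · p^4) / r^3) · r^3) · p^2) / p^3    [quotient of powers]
= pr^3    [quotient of powers; product of powers]

pr^3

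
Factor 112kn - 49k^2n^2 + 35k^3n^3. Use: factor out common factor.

112kn - 49k^2n^2 + 35k^3n^3
= 7(16kn - 7k^2n^2 + 5k^3n^3)    [factor out 7]
= 7kn(16 - 7kn + 5k^2n^2)    [factor out kn]

7kn(16 - 7kn + 5k^2n^2)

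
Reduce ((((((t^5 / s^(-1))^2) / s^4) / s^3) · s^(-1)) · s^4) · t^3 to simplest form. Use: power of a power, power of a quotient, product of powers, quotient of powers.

s^(-2)t^13

((((((t^5 / s^(-1))^2) / s^4) / s^3) · s^(-1)) · s^4) · t^3
= (((((((t^5)^2) / ((s^(-1))^2)) / s^4) / s^3) · s^(-1)) · s^4) · t^3    [power of a quotient]
= (((((t^10 / ((s^(-1))^2)) / s^4) / s^3) · s^(-1)) · s^4) · t^3    [power of a power]
= (((((t^10 / s^(-2)) / s^4) / s^3) · s^(-1)) · s^4) · t^3    [power of a power]
= s^(-2)t^13    [quotient of powers; product of powers]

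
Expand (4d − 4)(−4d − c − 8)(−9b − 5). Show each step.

(4d − 4)(−4d − c − 8)(−9b − 5)
= (−16d^2 − 4cd − 32d + 16d + 4c + 32)(−9b − 5)    [distributive law]
= (−16d^2 − 4cd − 16d + 4c + 32)(−9b − 5)    [combine like terms]
= 144bd^2 + 80d^2 + 36bcd + 20cd + 144bd + 80d − 36bc − 20c − 288b − 160    [distributive law]

144bd^2 + 80d^2 + 36bcd + 20cd + 144bd + 80d − 36bc − 20c − 288b − 160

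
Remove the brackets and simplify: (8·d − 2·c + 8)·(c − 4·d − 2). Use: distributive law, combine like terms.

16·c·d − 32·d² − 48·d − 2·c² + 12·c − 16

(8·d − 2·c + 8)·(c − 4·d − 2)
= 8·c·d − 32·d² − 16·d − 2·c² + 8·c·d + 4·c + 8·c − 32·d − 16    [distributive law]
= 16·c·d − 32·d² − 48·d − 2·c² + 12·c − 16    [combine like terms]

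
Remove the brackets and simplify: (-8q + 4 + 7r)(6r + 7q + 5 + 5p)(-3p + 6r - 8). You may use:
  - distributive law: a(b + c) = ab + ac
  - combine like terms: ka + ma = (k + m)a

(-8q + 4 + 7r)(6r + 7q + 5 + 5p)(-3p + 6r - 8)
= (-48qr - 56q^2 - 40q - 40pq + 24r + 28q + 20 + 20p + 42r^2 + 49qr + 35r + 35pr)(-3p + 6r - 8)    [distributive law]
= (qr - 56q^2 - 12q - 40pq + 59r + 20 + 20p + 42r^2 + 35pr)(-3p + 6r - 8)    [combine like terms]
= -3pqr + 6qr^2 - 8qr + 168pq^2 - 336q^2r + 448q^2 + 36pq - 72qr + 96q + 120p^2q - 240pqr + 320pq - 177pr + 354r^2 - 472r - 60p + 120r - 160 - 60p^2 + 120pr - 160p - 126pr^2 + 252r^3 - 336r^2 - 105p^2r + 210pr^2 - 280pr    [distributive law]
= -243pqr + 6qr^2 - 80qr + 168pq^2 - 336q^2r + 448q^2 + 356pq + 96q + 120p^2q - 337pr + 18r^2 - 352r - 220p - 160 - 60p^2 + 84pr^2 + 252r^3 - 105p^2r    [combine like terms]

-243pqr + 6qr^2 - 80qr + 168pq^2 - 336q^2r + 448q^2 + 356pq + 96q + 120p^2q - 337pr + 18r^2 - 352r - 220p - 160 - 60p^2 + 84pr^2 + 252r^3 - 105p^2r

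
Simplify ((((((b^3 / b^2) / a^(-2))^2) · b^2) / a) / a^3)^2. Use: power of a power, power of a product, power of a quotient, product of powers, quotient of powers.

((((((b^3 / b^2) / a^(-2))^2) · b^2) / a) / a^3)^2
= ((((((b^3 / b^2) / a^(-2))^2) · b^2) / a)^2) / ((a^3)^2)    [power of a quotient]
= ((((((b^3 / b^2) / a^(-2))^2) · b^2)^2) / (a^2)) / ((a^3)^2)    [power of a quotient]
= ((((((b^3 / b^2) / a^(-2))^2)^2) · ((b^2)^2)) / (a^2)) / ((a^3)^2)    [power of a product]
= (((((b^3 / b^2) / a^(-2))^4) · ((b^2)^2)) / (a^2)) / ((a^3)^2)    [power of a power]
= (((((b^3 / b^2)^4) / ((a^(-2))^4)) · ((b^2)^2)) / (a^2)) / ((a^3)^2)    [power of a quotient]
= ((((((b^3)^4) / ((b^2)^4)) / ((a^(-2))^4)) · ((b^2)^2)) / (a^2)) / ((a^3)^2)    [power of a quotient]
= ((((b^12 / ((b^2)^4)) / ((a^(-2))^4)) · ((b^2)^2)) / (a^2)) / ((a^3)^2)    [power of a power]
= ((((b^12 / b^8) / ((a^(-2))^4)) · ((b^2)^2)) / (a^2)) / ((a^3)^2)    [power of a power]
= (((b^4 / ((a^(-2))^4)) · ((b^2)^2)) / (a^2)) / ((a^3)^2)    [quotient of powers]
= (((b^4 / a^(-8)) · ((b^2)^2)) / (a^2)) / ((a^3)^2)    [power of a power]
= (((b^4 / a^(-8)) · b^4) / (a^2)) / ((a^3)^2)    [power of a power]
= (((b^4 / a^(-8)) · b^4) / a^2) / a^6    [power of a power]
= b^8    [quotient of powers; product of powers]

b^8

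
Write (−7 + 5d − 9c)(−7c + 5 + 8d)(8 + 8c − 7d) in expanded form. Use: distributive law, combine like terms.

(−7 + 5d − 9c)(−7c + 5 + 8d)(8 + 8c − 7d)
= (49c − 35 − 56d − 35cd + 25d + 40d² + 63c² − 45c − 72cd)(8 + 8c − 7d)    [distributive law]
= (4c − 35 − 31d − 107cd + 40d² + 63c²)(8 + 8c − 7d)    [combine like terms]
= 32c + 32c² − 28cd − 280 − 280c + 245d − 248d − 248cd + 217d² − 856cd − 856c²d + 749cd² + 320d² + 320cd² − 280d³ + 504c² + 504c³ − 441c²d    [distributive law]
= −248c + 536c² − 1132cd − 280 − 3d + 537d² − 1297c²d + 1069cd² − 280d³ + 504c³    [combine like terms]

−248c + 536c² − 1132cd − 280 − 3d + 537d² − 1297c²d + 1069cd² − 280d³ + 504c³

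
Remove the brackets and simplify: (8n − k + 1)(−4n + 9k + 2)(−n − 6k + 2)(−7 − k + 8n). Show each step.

(8n − k + 1)(−4n + 9k + 2)(−n − 6k + 2)(−7 − k + 8n)
= (−32n² + 72kn + 16n + 4kn − 9k² − 2k − 4n + 9k + 2)(−n − 6k + 2)(−7 − k + 8n)    [distributive law]
= (−32n² + 76kn + 12n − 9k² + 7k + 2)(−n − 6k + 2)(−7 − k + 8n)    [combine like terms]
= (32n³ + 192kn² − 64n² − 76kn² − 456k²n + 152kn − 12n² − 72kn + 24n + 9k²n + 54k³ − 18k² − 7kn − 42k² + 14k − 2n − 12k + 4)(−7 − k + 8n)    [distributive law]
= (32n³ + 116kn² − 76n² − 447k²n + 73kn + 22n + 54k³ − 60k² + 2k + 4)(−7 − k + 8n)    [combine like terms]
= −224n³ − 32kn³ + 256n⁴ − 812kn² − 116k²n² + 928kn³ + 532n² + 76kn² − 608n³ + 3129k²n + 447k³n − 3576k²n² − 511kn − 73k²n + 584kn² − 154n − 22kn + 176n² − 378k³ − 54k⁴ + 432k³n + 420k² + 60k³ − 480k²n − 14k − 2k² + 16kn − 28 − 4k + 32n    [distributive law]
= −832n³ + 896kn³ + 256n⁴ − 152kn² − 3692k²n² + 708n² + 2576k²n + 879k³n − 517kn − 122n − 318k³ − 54k⁴ + 418k² − 18k − 28    [combine like terms]

−832n³ + 896kn³ + 256n⁴ − 152kn² − 3692k²n² + 708n² + 2576k²n + 879k³n − 517kn − 122n − 318k³ − 54k⁴ + 418k² − 18k − 28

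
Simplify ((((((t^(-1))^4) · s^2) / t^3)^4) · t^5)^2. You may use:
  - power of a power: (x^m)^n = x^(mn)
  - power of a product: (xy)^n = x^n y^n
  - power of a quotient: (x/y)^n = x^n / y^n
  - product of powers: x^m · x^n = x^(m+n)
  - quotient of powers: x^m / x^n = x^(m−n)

((((((t^(-1))^4) · s^2) / t^3)^4) · t^5)^2
= ((((((t^(-1))^4) · s^2) / t^3)^4)^2) · ((t^5)^2)    [power of a product]
= (((((t^(-1))^4) · s^2) / t^3)^8) · ((t^5)^2)    [power of a power]
= (((((t^(-1))^4) · s^2)^8) / ((t^3)^8)) · ((t^5)^2)    [power of a quotient]
= (((((t^(-1))^4)^8) · ((s^2)^8)) / ((t^3)^8)) · ((t^5)^2)    [power of a product]
= ((((t^(-1))^32) · ((s^2)^8)) / ((t^3)^8)) · ((t^5)^2)    [power of a power]
= ((t^(-32) · ((s^2)^8)) / ((t^3)^8)) · ((t^5)^2)    [power of a power]
= ((t^(-32) · s^16) / ((t^3)^8)) · ((t^5)^2)    [power of a power]
= ((t^(-32) · s^16) / t^24) · ((t^5)^2)    [power of a power]
= ((t^(-32) · s^16) / t^24) · t^10    [power of a power]
= s^16t^(-46)    [quotient of powers; product of powers]

s^16t^(-46)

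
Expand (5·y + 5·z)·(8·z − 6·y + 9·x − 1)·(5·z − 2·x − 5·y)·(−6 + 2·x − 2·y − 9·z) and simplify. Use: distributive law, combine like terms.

(5·y + 5·z)·(8·z − 6·y + 9·x − 1)·(5·z − 2·x − 5·y)·(−6 + 2·x − 2·y − 9·z)
= (40·y·z − 30·y² + 45·x·y − 5·y + 40·z² − 30·y·z + 45·x·z − 5·z)·(5·z − 2·x − 5·y)·(−6 + 2·x − 2·y − 9·z)    [distributive law]
= (10·y·z − 30·y² + 45·x·y − 5·y + 40·z² + 45·x·z − 5·z)·(5·z − 2·x − 5·y)·(−6 + 2·x − 2·y − 9·z)    [combine like terms]
= (50·y·z² − 20·x·y·z − 50·y²·z − 150·y²·z + 60·x·y² + 150·y³ + 225·x·y·z − 90·x²·y − 225·x·y² − 25·y·z + 10·x·y + 25·y² + 200·z³ − 80·x·z² − 200·y·z² + 225·x·z² − 90·x²·z − 225·x·y·z − 25·z² + 10·x·z + 25·y·z)·(−6 + 2·x − 2·y − 9·z)    [distributive law]
= (−150·y·z² − 20·x·y·z − 200·y²·z − 165·x·y² + 150·y³ − 90·x²·y + 10·x·y + 25·y² + 200·z³ + 145·x·z² − 90·x²·z − 25·z² + 10·x·z)·(−6 + 2·x − 2·y − 9·z)    [combine like terms]
= 900·y·z² − 300·x·y·z² + 300·y²·z² + 1350·y·z³ + 120·x·y·z − 40·x²·y·z + 40·x·y²·z + 180·x·y·z² + 1200·y²·z − 400·x·y²·z + 400·y³·z + 1800·y²·z² + 990·x·y² − 330·x²·y² + 330·x·y³ + 1485·x·y²·z − 900·y³ + 300·x·y³ − 300·y⁴ − 1350·y³·z + 540·x²·y − 180·x³·y + 180·x²·y² + 810·x²·y·z − 60·x·y + 20·x²·y − 20·x·y² − 90·x·y·z − 150·y² + 50·x·y² − 50·y³ − 225·y²·z − 1200·z³ + 400·x·z³ − 400·y·z³ − 1800·z⁴ − 870·x·z² + 290·x²·z² − 290·x·y·z² − 1305·x·z³ + 540·x²·z − 180·x³·z + 180·x²·y·z + 810·x²·z² + 150·z² − 50·x·z² + 50·y·z² + 225·z³ − 60·x·z + 20·x²·z − 20·x·y·z − 90·x·z²    [distributive law]
= 950·y·z² − 410·x·y·z² + 2100·y²·z² + 950·y·z³ + 10·x·y·z + 950·x²·y·z + 1125·x·y²·z + 975·y²·z − 950·y³·z + 1020·x·y² − 150·x²·y² + 630·x·y³ − 950·y³ − 300·y⁴ + 560·x²·y − 180·x³·y − 60·x·y − 150·y² − 975·z³ − 905·x·z³ − 1800·z⁴ − 1010·x·z² + 1100·x²·z² + 560·x²·z − 180·x³·z + 150·z² − 60·x·z    [combine like terms]

950·y·z² − 410·x·y·z² + 2100·y²·z² + 950·y·z³ + 10·x·y·z + 950·x²·y·z + 1125·x·y²·z + 975·y²·z − 950·y³·z + 1020·x·y² − 150·x²·y² + 630·x·y³ − 950·y³ − 300·y⁴ + 560·x²·y − 180·x³·y − 60·x·y − 150·y² − 975·z³ − 905·x·z³ − 1800·z⁴ − 1010·x·z² + 1100·x²·z² + 560·x²·z − 180·x³·z + 150·z² − 60·x·z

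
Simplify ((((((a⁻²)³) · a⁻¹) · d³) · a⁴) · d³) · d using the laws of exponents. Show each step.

a⁻³·d⁷

((((((a⁻²)³) · a⁻¹) · d³) · a⁴) · d³) · d
= ((((a⁻⁶ · a⁻¹) · d³) · a⁴) · d³) · d    [power of a power]
= (((a⁻⁷ · d³) · a⁴) · d³) · d    [product of powers]
= a⁻³·d⁷    [product of powers]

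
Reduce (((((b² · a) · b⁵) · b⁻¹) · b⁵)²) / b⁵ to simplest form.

(((((b² · a) · b⁵) · b⁻¹) · b⁵)²) / b⁵
= (((((b² · a) · b⁵) · b⁻¹)²) · ((b⁵)²)) / b⁵    [power of a product]
= (((((b² · a) · b⁵)²) · ((b⁻¹)²)) · ((b⁵)²)) / b⁵    [power of a product]
= (((((b² · a)²) · ((b⁵)²)) · ((b⁻¹)²)) · ((b⁵)²)) / b⁵    [power of a product]
= ((((((b²)²) · (a²)) · ((b⁵)²)) · ((b⁻¹)²)) · ((b⁵)²)) / b⁵    [power of a product]
= ((((b⁴ · (a²)) · ((b⁵)²)) · ((b⁻¹)²)) · ((b⁵)²)) / b⁵    [power of a power]
= ((((b⁴ · a²) · b¹⁰) · ((b⁻¹)²)) · ((b⁵)²)) / b⁵    [power of a power]
= ((((b⁴ · a²) · b¹⁰) · b⁻²) · ((b⁵)²)) / b⁵    [power of a power]
= ((((b⁴ · a²) · b¹⁰) · b⁻²) · b¹⁰) / b⁵    [power of a power]
= a²·b¹⁷    [quotient of powers; product of powers]

a²·b¹⁷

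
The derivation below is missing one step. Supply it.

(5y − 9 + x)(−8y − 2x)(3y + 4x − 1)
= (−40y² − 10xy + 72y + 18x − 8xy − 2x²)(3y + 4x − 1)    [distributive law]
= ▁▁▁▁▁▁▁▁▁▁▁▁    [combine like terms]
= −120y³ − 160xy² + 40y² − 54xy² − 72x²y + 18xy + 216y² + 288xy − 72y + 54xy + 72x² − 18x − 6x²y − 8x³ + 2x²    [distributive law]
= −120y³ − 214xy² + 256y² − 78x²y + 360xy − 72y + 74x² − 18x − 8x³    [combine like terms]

By combine like terms:

(−40y² − 18xy + 72y + 18x − 2x²)(3y + 4x − 1)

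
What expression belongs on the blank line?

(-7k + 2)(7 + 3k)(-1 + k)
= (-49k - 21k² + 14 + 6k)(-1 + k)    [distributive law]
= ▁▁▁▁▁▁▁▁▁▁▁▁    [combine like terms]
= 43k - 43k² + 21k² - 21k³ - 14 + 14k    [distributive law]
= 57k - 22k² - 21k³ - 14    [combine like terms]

By combine like terms:

(-43k - 21k² + 14)(-1 + k)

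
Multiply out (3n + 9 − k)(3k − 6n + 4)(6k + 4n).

(3n + 9 − k)(3k − 6n + 4)(6k + 4n)
= (9kn − 18n^2 + 12n + 27k − 54n + 36 − 3k^2 + 6kn − 4k)(6k + 4n)    [distributive law]
= (15kn − 18n^2 − 42n + 23k + 36 − 3k^2)(6k + 4n)    [combine like terms]
= 90k^2n + 60kn^2 − 108kn^2 − 72n^3 − 252kn − 168n^2 + 138k^2 + 92kn + 216k + 144n − 18k^3 − 12k^2n    [distributive law]
= 78k^2n − 48kn^2 − 72n^3 − 160kn − 168n^2 + 138k^2 + 216k + 144n − 18k^3    [combine like terms]

78k^2n − 48kn^2 − 72n^3 − 160kn − 168n^2 + 138k^2 + 216k + 144n − 18k^3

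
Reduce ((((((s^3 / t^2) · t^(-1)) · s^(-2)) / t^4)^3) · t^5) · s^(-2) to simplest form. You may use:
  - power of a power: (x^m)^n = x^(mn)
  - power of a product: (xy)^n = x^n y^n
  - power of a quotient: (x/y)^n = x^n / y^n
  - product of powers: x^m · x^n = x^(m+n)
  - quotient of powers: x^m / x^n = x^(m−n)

s·t^(-16)

((((((s^3 / t^2) · t^(-1)) · s^(-2)) / t^4)^3) · t^5) · s^(-2)
= ((((((s^3 / t^2) · t^(-1)) · s^(-2))^3) / ((t^4)^3)) · t^5) · s^(-2)    [power of a quotient]
= ((((((s^3 / t^2) · t^(-1))^3) · ((s^(-2))^3)) / ((t^4)^3)) · t^5) · s^(-2)    [power of a product]
= ((((((s^3 / t^2)^3) · ((t^(-1))^3)) · ((s^(-2))^3)) / ((t^4)^3)) · t^5) · s^(-2)    [power of a product]
= (((((((s^3)^3) / ((t^2)^3)) · ((t^(-1))^3)) · ((s^(-2))^3)) / ((t^4)^3)) · t^5) · s^(-2)    [power of a quotient]
= (((((s^9 / ((t^2)^3)) · ((t^(-1))^3)) · ((s^(-2))^3)) / ((t^4)^3)) · t^5) · s^(-2)    [power of a power]
= (((((s^9 / t^6) · ((t^(-1))^3)) · ((s^(-2))^3)) / ((t^4)^3)) · t^5) · s^(-2)    [power of a power]
= (((((s^9 / t^6) · t^(-3)) · ((s^(-2))^3)) / ((t^4)^3)) · t^5) · s^(-2)    [power of a power]
= (((((s^9 / t^6) · t^(-3)) · s^(-6)) / ((t^4)^3)) · t^5) · s^(-2)    [power of a power]
= (((((s^9 / t^6) · t^(-3)) · s^(-6)) / t^12) · t^5) · s^(-2)    [power of a power]
= s·t^(-16)    [quotient of powers; product of powers]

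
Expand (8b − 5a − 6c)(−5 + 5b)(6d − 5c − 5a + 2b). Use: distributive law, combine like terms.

(8b − 5a − 6c)(−5 + 5b)(6d − 5c − 5a + 2b)
= (−40b + 40b^2 + 25a − 25ab + 30c − 30bc)(6d − 5c − 5a + 2b)    [distributive law]
= −240bd + 200bc + 200ab − 80b^2 + 240b^2d − 200b^2c − 200ab^2 + 80b^3 + 150ad − 125ac − 125a^2 + 50ab − 150abd + 125abc + 125a^2b − 50ab^2 + 180cd − 150c^2 − 150ac + 60bc − 180bcd + 150bc^2 + 150abc − 60b^2c    [distributive law]
= −240bd + 260bc + 250ab − 80b^2 + 240b^2d − 260b^2c − 250ab^2 + 80b^3 + 150ad − 275ac − 125a^2 − 150abd + 275abc + 125a^2b + 180cd − 150c^2 − 180bcd + 150bc^2    [combine like terms]

−240bd + 260bc + 250ab − 80b^2 + 240b^2d − 260b^2c − 250ab^2 + 80b^3 + 150ad − 275ac − 125a^2 − 150abd + 275abc + 125a^2b + 180cd − 150c^2 − 180bcd + 150bc^2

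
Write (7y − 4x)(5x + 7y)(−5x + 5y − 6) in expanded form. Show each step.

(7y − 4x)(5x + 7y)(−5x + 5y − 6)
= (35xy + 49y^2 − 20x^2 − 28xy)(−5x + 5y − 6)    [distributive law]
= (7xy + 49y^2 − 20x^2)(−5x + 5y − 6)    [combine like terms]
= −35x^2y + 35xy^2 − 42xy − 245xy^2 + 245y^3 − 294y^2 + 100x^3 − 100x^2y + 120x^2    [distributive law]
= −135x^2y − 210xy^2 − 42xy + 245y^3 − 294y^2 + 100x^3 + 120x^2    [combine like terms]

−135x^2y − 210xy^2 − 42xy + 245y^3 − 294y^2 + 100x^3 + 120x^2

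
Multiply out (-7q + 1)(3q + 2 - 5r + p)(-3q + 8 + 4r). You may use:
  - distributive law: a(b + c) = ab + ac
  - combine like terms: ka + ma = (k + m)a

63q^3 - 135q^2 - 189q^2r - 94q + 251qr + 140qr^2 + 21pq^2 - 59pq - 28pqr + 16 - 32r - 20r^2 + 8p + 4pr

(-7q + 1)(3q + 2 - 5r + p)(-3q + 8 + 4r)
= (-21q^2 - 14q + 35qr - 7pq + 3q + 2 - 5r + p)(-3q + 8 + 4r)    [distributive law]
= (-21q^2 - 11q + 35qr - 7pq + 2 - 5r + p)(-3q + 8 + 4r)    [combine like terms]
= 63q^3 - 168q^2 - 84q^2r + 33q^2 - 88q - 44qr - 105q^2r + 280qr + 140qr^2 + 21pq^2 - 56pq - 28pqr - 6q + 16 + 8r + 15qr - 40r - 20r^2 - 3pq + 8p + 4pr    [distributive law]
= 63q^3 - 135q^2 - 189q^2r - 94q + 251qr + 140qr^2 + 21pq^2 - 59pq - 28pqr + 16 - 32r - 20r^2 + 8p + 4pr    [combine like terms]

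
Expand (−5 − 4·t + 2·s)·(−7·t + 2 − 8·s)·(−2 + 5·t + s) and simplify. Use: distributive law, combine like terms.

−104·t + 79·t² + 211·s·t + 20 − 98·s + 76·s² + 140·t³ + 118·s·t² − 62·s²·t − 16·s³

(−5 − 4·t + 2·s)·(−7·t + 2 − 8·s)·(−2 + 5·t + s)
= (35·t − 10 + 40·s + 28·t² − 8·t + 32·s·t − 14·s·t + 4·s − 16·s²)·(−2 + 5·t + s)    [distributive law]
= (27·t − 10 + 44·s + 28·t² + 18·s·t − 16·s²)·(−2 + 5·t + s)    [combine like terms]
= −54·t + 135·t² + 27·s·t + 20 − 50·t − 10·s − 88·s + 220·s·t + 44·s² − 56·t² + 140·t³ + 28·s·t² − 36·s·t + 90·s·t² + 18·s²·t + 32·s² − 80·s²·t − 16·s³    [distributive law]
= −104·t + 79·t² + 211·s·t + 20 − 98·s + 76·s² + 140·t³ + 118·s·t² − 62·s²·t − 16·s³    [combine like terms]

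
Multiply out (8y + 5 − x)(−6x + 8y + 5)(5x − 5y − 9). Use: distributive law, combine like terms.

−310x^2y + 600xy^2 + 1079xy − 320y^3 − 976y^2 − 845y − 229x^2 + 440x − 225 + 30x^3

(8y + 5 − x)(−6x + 8y + 5)(5x − 5y − 9)
= (−48xy + 64y^2 + 40y − 30x + 40y + 25 + 6x^2 − 8xy − 5x)(5x − 5y − 9)    [distributive law]
= (−56xy + 64y^2 + 80y − 35x + 25 + 6x^2)(5x − 5y − 9)    [combine like terms]
= −280x^2y + 280xy^2 + 504xy + 320xy^2 − 320y^3 − 576y^2 + 400xy − 400y^2 − 720y − 175x^2 + 175xy + 315x + 125x − 125y − 225 + 30x^3 − 30x^2y − 54x^2    [distributive law]
= −310x^2y + 600xy^2 + 1079xy − 320y^3 − 976y^2 − 845y − 229x^2 + 440x − 225 + 30x^3    [combine like terms]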